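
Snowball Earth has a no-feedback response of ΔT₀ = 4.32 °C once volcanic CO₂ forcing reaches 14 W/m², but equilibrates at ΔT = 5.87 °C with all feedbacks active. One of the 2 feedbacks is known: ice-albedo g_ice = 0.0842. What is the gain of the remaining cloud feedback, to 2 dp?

Amplification A = ΔT/ΔT₀ = 5.87/4.32 = 1.359.
Total gain g = 1 − 1/A = 1 − 1/1.359 = 0.2642.
The known gain is 0.0842.
g_cld = 0.2642 − 0.0842 = 0.18.

0.18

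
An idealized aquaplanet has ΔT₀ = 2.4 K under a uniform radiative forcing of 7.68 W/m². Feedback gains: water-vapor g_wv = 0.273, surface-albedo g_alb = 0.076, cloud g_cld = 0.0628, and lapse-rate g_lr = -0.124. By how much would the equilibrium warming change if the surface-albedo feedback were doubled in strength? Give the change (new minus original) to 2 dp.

Original: g = 0.2878, ΔT = 2.4/(1−0.2878) = 3.3698 K.
With doubled surface-albedo: g' = 0.3638, ΔT' = 2.4/(1−0.3638) = 3.7724 K.
Change = 3.7724 − 3.3698 = 0.40 K.

0.40 K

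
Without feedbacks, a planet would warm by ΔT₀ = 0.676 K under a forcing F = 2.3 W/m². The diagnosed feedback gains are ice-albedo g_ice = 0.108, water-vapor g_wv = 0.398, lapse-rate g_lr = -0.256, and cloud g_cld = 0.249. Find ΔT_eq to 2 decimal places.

1.35 K

Total gain g = 0.108 + 0.398 − 0.256 + 0.249 = 0.499.
Amplification A = 1/(1 − 0.499) = 1.996.
ΔT = 0.676 × 1.996 = 1.35 K.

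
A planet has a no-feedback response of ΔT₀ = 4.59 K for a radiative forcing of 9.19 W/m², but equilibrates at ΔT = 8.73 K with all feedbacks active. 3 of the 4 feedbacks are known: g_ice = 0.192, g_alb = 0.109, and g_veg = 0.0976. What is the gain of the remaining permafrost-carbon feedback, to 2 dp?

Amplification A = ΔT/ΔT₀ = 8.73/4.59 = 1.902.
Total gain g = 1 − 1/A = 1 − 1/1.902 = 0.4742.
Known gains sum to 0.192 + 0.109 + 0.0976 = 0.3986.
g_pf = 0.4742 − 0.3986 = 0.08.

0.08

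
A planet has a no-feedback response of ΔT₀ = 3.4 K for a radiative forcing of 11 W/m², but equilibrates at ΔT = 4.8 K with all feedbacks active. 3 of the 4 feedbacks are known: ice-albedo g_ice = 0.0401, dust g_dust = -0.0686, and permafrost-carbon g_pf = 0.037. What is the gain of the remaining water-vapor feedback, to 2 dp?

0.28

Amplification A = ΔT/ΔT₀ = 4.8/3.4 = 1.412.
Total gain g = 1 − 1/A = 1 − 1/1.412 = 0.2918.
Known gains sum to 0.0401 − 0.0686 + 0.037 = 0.0085.
g_wv = 0.2918 − 0.0085 = 0.28.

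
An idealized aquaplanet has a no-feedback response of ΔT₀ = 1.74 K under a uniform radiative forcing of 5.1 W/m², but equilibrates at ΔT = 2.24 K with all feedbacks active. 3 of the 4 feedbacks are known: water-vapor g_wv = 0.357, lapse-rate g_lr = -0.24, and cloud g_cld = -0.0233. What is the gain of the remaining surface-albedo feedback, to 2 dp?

Amplification A = ΔT/ΔT₀ = 2.24/1.74 = 1.287.
Total gain g = 1 − 1/A = 1 − 1/1.287 = 0.223.
Known gains sum to 0.357 − 0.24 − 0.0233 = 0.0937.
g_alb = 0.223 − 0.0937 = 0.13.

0.13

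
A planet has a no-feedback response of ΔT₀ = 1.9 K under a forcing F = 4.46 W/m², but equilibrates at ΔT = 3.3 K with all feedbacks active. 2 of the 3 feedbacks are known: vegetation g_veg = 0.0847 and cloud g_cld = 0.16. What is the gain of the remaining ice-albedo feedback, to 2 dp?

Amplification A = ΔT/ΔT₀ = 3.3/1.9 = 1.737.
Total gain g = 1 − 1/A = 1 − 1/1.737 = 0.4243.
Known gains sum to 0.0847 + 0.16 = 0.2447.
g_ice = 0.4243 − 0.2447 = 0.18.

0.18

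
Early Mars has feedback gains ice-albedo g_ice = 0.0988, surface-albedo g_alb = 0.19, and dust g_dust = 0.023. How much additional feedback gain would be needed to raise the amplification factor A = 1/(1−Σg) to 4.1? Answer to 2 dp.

Current total gain = 0.3118.
Target gain for A = 4.1: g* = 1 − 1/4.1 = 0.7561.
Additional gain needed = 0.7561 − 0.3118 = 0.44.

0.44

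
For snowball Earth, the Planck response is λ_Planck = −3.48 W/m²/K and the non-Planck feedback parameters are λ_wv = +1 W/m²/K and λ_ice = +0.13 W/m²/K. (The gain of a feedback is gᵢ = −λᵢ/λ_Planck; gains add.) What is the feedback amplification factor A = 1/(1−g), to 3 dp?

1.481

Convert to gains: g_wv = 1/3.48 = 0.2874; g_ice = 0.13/3.48 = 0.03736.
Total gain g = 0.32476.
A = 1/(1 − 0.32476) = 1.481.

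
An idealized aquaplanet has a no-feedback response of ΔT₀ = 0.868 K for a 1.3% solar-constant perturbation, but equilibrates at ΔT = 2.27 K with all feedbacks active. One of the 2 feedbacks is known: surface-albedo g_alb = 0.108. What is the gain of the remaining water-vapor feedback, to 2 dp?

0.51

Amplification A = ΔT/ΔT₀ = 2.27/0.868 = 2.615.
Total gain g = 1 − 1/A = 1 − 1/2.615 = 0.6176.
The known gain is 0.108.
g_wv = 0.6176 − 0.108 = 0.51.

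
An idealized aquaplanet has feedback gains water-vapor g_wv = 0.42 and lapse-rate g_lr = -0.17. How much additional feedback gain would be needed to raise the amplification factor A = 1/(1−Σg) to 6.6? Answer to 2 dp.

0.60

Current total gain = 0.25.
Target gain for A = 6.6: g* = 1 − 1/6.6 = 0.8485.
Additional gain needed = 0.8485 − 0.25 = 0.60.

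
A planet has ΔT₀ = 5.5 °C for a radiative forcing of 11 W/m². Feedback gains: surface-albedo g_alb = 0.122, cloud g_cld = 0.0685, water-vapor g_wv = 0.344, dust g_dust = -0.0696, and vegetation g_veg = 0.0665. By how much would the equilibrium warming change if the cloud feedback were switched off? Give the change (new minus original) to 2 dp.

-1.50 °C

Original: g = 0.5314, ΔT = 5.5/(1−0.5314) = 11.7371 °C.
Without cloud: g' = 0.4629, ΔT' = 5.5/(1−0.4629) = 10.2402 °C.
Change = 10.2402 − 11.7371 = -1.50 °C.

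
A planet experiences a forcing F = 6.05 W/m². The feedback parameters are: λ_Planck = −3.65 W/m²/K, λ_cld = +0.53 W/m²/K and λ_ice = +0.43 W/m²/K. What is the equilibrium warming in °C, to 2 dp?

2.25 °C

Net feedback parameter λ = (−3.65) + (+0.53) + (+0.43) = -2.69 W/m²/K.
ΔT = −F/λ = −6.05/(-2.69) = 2.25 °C.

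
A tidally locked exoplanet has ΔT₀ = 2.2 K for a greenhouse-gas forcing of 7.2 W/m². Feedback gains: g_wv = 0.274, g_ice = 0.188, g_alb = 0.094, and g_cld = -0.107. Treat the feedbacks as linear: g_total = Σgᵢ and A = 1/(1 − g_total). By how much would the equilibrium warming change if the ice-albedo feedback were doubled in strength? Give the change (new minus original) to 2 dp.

Original: g = 0.449, ΔT = 2.2/(1−0.449) = 3.9927 K.
With doubled ice-albedo: g' = 0.637, ΔT' = 2.2/(1−0.637) = 6.0606 K.
Change = 6.0606 − 3.9927 = 2.07 K.

2.07 K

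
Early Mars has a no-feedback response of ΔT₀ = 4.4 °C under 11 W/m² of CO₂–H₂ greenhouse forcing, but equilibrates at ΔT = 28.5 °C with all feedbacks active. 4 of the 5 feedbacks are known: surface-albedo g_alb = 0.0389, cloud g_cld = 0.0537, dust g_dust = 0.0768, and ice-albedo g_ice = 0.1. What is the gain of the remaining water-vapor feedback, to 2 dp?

0.58

Amplification A = ΔT/ΔT₀ = 28.5/4.4 = 6.477.
Total gain g = 1 − 1/A = 1 − 1/6.477 = 0.8456.
Known gains sum to 0.0389 + 0.0537 + 0.0768 + 0.1 = 0.2694.
g_wv = 0.8456 − 0.2694 = 0.58.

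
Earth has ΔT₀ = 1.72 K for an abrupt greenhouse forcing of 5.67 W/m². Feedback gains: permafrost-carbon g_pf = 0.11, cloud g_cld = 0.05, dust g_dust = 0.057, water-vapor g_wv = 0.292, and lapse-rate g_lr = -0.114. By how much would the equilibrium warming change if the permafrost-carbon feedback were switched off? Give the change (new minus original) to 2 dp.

-0.44 K

Original: g = 0.395, ΔT = 1.72/(1−0.395) = 2.8430 K.
Without permafrost-carbon: g' = 0.285, ΔT' = 1.72/(1−0.285) = 2.4056 K.
Change = 2.4056 − 2.8430 = -0.44 K.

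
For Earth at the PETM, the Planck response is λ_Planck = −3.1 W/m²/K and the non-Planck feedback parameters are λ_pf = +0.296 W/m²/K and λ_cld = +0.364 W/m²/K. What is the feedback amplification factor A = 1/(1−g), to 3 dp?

Convert to gains: g_pf = 0.296/3.1 = 0.09548; g_cld = 0.364/3.1 = 0.1174.
Total gain g = 0.21288.
A = 1/(1 − 0.21288) = 1.270.

1.270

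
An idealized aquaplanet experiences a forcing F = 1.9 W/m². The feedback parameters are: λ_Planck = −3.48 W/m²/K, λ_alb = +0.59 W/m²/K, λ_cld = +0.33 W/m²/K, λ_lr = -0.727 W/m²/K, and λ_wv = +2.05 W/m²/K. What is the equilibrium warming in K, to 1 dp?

1.5 K

Net feedback parameter λ = (−3.48) + (+0.59) + (+0.33) + (-0.727) + (+2.05) = -1.237 W/m²/K.
ΔT = −F/λ = −1.9/(-1.237) = 1.5 K.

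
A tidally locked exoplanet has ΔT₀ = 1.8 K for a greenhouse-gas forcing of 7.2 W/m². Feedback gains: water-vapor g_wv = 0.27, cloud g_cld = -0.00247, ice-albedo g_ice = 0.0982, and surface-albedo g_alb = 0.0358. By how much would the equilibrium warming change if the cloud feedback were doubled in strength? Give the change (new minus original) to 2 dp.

-0.01 K

Original: g = 0.40153, ΔT = 1.8/(1−0.40153) = 3.0077 K.
With doubled cloud: g' = 0.39906, ΔT' = 1.8/(1−0.39906) = 2.9953 K.
Change = 2.9953 − 3.0077 = -0.01 K.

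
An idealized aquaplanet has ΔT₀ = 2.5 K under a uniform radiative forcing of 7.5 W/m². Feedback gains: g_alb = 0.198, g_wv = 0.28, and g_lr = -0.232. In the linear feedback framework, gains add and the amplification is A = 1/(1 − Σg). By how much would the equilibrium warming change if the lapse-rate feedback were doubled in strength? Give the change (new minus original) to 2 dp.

Original: g = 0.246, ΔT = 2.5/(1−0.246) = 3.3156 K.
With doubled lapse-rate: g' = 0.014, ΔT' = 2.5/(1−0.014) = 2.5355 K.
Change = 2.5355 − 3.3156 = -0.78 K.

-0.78 K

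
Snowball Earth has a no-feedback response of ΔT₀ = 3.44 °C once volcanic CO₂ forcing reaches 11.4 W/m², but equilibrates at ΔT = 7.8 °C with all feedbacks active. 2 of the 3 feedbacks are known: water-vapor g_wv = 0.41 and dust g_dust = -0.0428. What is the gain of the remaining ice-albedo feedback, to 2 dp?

Amplification A = ΔT/ΔT₀ = 7.8/3.44 = 2.267.
Total gain g = 1 − 1/A = 1 − 1/2.267 = 0.5589.
Known gains sum to 0.41 − 0.0428 = 0.3672.
g_ice = 0.5589 − 0.3672 = 0.19.

0.19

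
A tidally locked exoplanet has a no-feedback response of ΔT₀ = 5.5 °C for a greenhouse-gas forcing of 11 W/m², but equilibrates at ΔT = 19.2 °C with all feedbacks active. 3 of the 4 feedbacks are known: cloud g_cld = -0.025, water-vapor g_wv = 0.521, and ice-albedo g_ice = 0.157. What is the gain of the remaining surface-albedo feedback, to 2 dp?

Amplification A = ΔT/ΔT₀ = 19.2/5.5 = 3.491.
Total gain g = 1 − 1/A = 1 − 1/3.491 = 0.7135.
Known gains sum to -0.025 + 0.521 + 0.157 = 0.653.
g_alb = 0.7135 − 0.653 = 0.06.

0.06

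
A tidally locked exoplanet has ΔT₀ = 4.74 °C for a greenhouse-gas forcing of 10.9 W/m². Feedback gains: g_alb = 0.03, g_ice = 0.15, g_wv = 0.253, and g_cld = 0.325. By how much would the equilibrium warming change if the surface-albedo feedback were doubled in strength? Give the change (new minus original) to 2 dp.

2.77 °C

Original: g = 0.758, ΔT = 4.74/(1−0.758) = 19.5868 °C.
With doubled surface-albedo: g' = 0.788, ΔT' = 4.74/(1−0.788) = 22.3585 °C.
Change = 22.3585 − 19.5868 = 2.77 °C.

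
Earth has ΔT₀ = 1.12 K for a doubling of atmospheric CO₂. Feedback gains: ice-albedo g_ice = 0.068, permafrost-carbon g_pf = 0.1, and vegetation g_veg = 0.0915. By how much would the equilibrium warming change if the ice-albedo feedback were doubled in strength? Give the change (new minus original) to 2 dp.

0.15 K

Original: g = 0.2595, ΔT = 1.12/(1−0.2595) = 1.5125 K.
With doubled ice-albedo: g' = 0.3275, ΔT' = 1.12/(1−0.3275) = 1.6654 K.
Change = 1.6654 − 1.5125 = 0.15 K.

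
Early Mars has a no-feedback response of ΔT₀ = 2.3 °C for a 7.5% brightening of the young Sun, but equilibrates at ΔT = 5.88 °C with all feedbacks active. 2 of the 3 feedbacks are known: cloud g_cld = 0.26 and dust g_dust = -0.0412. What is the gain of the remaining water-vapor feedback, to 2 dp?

Amplification A = ΔT/ΔT₀ = 5.88/2.3 = 2.557.
Total gain g = 1 − 1/A = 1 − 1/2.557 = 0.6089.
Known gains sum to 0.26 − 0.0412 = 0.2188.
g_wv = 0.6089 − 0.2188 = 0.39.

0.39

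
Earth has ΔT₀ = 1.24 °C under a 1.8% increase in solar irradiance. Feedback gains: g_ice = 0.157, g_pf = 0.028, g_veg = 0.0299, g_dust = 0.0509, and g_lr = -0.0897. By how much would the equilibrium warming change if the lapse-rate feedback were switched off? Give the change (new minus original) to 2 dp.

Original: g = 0.1761, ΔT = 1.24/(1−0.1761) = 1.5050 °C.
Without lapse-rate: g' = 0.2658, ΔT' = 1.24/(1−0.2658) = 1.6889 °C.
Change = 1.6889 − 1.5050 = 0.18 °C.

0.18 °C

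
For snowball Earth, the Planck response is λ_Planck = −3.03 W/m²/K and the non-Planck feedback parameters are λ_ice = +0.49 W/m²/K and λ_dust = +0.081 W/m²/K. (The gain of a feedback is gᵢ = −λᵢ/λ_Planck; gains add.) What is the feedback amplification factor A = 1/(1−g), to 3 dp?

1.232

Convert to gains: g_ice = 0.49/3.03 = 0.1617; g_dust = 0.081/3.03 = 0.02673.
Total gain g = 0.18843.
A = 1/(1 − 0.18843) = 1.232.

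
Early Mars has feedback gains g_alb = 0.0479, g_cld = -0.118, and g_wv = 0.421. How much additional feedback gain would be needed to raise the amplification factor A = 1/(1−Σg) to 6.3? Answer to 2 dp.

0.49

Current total gain = 0.3509.
Target gain for A = 6.3: g* = 1 − 1/6.3 = 0.8413.
Additional gain needed = 0.8413 − 0.3509 = 0.49.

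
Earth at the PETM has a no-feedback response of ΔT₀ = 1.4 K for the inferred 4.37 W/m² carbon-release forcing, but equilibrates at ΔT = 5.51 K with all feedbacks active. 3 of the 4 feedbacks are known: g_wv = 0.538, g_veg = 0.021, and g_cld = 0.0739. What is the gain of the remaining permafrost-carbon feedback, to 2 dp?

0.11

Amplification A = ΔT/ΔT₀ = 5.51/1.4 = 3.936.
Total gain g = 1 − 1/A = 1 − 1/3.936 = 0.7459.
Known gains sum to 0.538 + 0.021 + 0.0739 = 0.6329.
g_pf = 0.7459 − 0.6329 = 0.11.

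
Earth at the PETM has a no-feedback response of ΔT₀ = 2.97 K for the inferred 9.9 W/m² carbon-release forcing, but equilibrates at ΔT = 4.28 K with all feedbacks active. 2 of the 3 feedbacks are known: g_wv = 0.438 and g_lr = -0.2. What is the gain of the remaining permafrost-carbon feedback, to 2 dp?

Amplification A = ΔT/ΔT₀ = 4.28/2.97 = 1.441.
Total gain g = 1 − 1/A = 1 − 1/1.441 = 0.306.
Known gains sum to 0.438 − 0.2 = 0.238.
g_pf = 0.306 − 0.238 = 0.07.

0.07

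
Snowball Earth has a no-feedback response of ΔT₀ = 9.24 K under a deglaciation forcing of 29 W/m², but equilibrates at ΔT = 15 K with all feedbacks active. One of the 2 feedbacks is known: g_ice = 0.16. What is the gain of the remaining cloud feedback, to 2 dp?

0.22

Amplification A = ΔT/ΔT₀ = 15/9.24 = 1.623.
Total gain g = 1 − 1/A = 1 − 1/1.623 = 0.3839.
The known gain is 0.16.
g_cld = 0.3839 − 0.16 = 0.22.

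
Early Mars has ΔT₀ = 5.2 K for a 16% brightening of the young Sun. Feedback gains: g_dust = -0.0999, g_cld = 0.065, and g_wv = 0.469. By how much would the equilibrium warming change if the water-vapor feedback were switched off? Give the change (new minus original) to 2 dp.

-4.16 K

Original: g = 0.4341, ΔT = 5.2/(1−0.4341) = 9.1889 K.
Without water-vapor: g' = -0.0349, ΔT' = 5.2/(1+0.0349) = 5.0246 K.
Change = 5.0246 − 9.1889 = -4.16 K.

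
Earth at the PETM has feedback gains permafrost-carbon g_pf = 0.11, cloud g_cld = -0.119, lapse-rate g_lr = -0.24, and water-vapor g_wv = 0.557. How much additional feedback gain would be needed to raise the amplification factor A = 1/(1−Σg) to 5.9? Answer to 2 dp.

0.52

Current total gain = 0.308.
Target gain for A = 5.9: g* = 1 − 1/5.9 = 0.8305.
Additional gain needed = 0.8305 − 0.308 = 0.52.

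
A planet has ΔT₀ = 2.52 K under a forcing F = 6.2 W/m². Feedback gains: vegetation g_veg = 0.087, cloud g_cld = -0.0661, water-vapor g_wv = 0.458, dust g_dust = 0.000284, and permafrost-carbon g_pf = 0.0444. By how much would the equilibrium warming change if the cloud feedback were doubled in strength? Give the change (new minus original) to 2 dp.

Original: g = 0.523584, ΔT = 2.52/(1−0.523584) = 5.2895 K.
With doubled cloud: g' = 0.457484, ΔT' = 2.52/(1−0.457484) = 4.6450 K.
Change = 4.6450 − 5.2895 = -0.64 K.

-0.64 K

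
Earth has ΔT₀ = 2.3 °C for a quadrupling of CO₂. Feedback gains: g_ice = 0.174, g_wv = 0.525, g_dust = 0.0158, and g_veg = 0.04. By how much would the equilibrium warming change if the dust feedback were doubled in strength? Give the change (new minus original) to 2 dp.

Original: g = 0.7548, ΔT = 2.3/(1−0.7548) = 9.3801 °C.
With doubled dust: g' = 0.7706, ΔT' = 2.3/(1−0.7706) = 10.0262 °C.
Change = 10.0262 − 9.3801 = 0.65 °C.

0.65 °C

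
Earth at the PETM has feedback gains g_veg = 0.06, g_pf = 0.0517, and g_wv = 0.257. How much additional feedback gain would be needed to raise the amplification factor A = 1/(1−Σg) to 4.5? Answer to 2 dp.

0.41

Current total gain = 0.3687.
Target gain for A = 4.5: g* = 1 − 1/4.5 = 0.7778.
Additional gain needed = 0.7778 − 0.3687 = 0.41.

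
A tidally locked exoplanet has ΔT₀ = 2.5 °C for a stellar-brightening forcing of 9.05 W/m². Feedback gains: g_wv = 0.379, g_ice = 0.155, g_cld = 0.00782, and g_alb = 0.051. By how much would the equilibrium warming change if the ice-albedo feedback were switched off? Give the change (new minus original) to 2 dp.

-1.69 °C

Original: g = 0.59282, ΔT = 2.5/(1−0.59282) = 6.1398 °C.
Without ice-albedo: g' = 0.43782, ΔT' = 2.5/(1−0.43782) = 4.4470 °C.
Change = 4.4470 − 6.1398 = -1.69 °C.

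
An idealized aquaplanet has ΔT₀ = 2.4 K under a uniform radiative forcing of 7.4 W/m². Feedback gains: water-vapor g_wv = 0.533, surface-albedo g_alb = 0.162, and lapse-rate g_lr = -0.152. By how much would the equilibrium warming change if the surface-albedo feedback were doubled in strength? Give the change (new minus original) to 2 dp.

Original: g = 0.543, ΔT = 2.4/(1−0.543) = 5.2516 K.
With doubled surface-albedo: g' = 0.705, ΔT' = 2.4/(1−0.705) = 8.1356 K.
Change = 8.1356 − 5.2516 = 2.88 K.

2.88 K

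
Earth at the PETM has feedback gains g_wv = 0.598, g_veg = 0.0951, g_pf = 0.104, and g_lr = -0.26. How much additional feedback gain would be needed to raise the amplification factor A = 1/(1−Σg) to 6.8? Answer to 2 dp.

0.32

Current total gain = 0.5371.
Target gain for A = 6.8: g* = 1 − 1/6.8 = 0.8529.
Additional gain needed = 0.8529 − 0.5371 = 0.32.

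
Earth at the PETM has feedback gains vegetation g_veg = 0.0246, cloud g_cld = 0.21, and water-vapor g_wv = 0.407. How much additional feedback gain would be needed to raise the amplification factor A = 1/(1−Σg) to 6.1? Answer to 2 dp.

Current total gain = 0.6416.
Target gain for A = 6.1: g* = 1 − 1/6.1 = 0.8361.
Additional gain needed = 0.8361 − 0.6416 = 0.19.

0.19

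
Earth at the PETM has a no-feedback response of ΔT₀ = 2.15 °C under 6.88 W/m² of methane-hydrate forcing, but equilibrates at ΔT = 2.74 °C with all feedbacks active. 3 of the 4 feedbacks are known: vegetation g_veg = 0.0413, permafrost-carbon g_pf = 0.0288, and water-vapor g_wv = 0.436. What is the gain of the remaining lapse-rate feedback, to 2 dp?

-0.29

Amplification A = ΔT/ΔT₀ = 2.74/2.15 = 1.274.
Total gain g = 1 − 1/A = 1 − 1/1.274 = 0.2151.
Known gains sum to 0.0413 + 0.0288 + 0.436 = 0.5061.
g_lr = 0.2151 − 0.5061 = -0.29.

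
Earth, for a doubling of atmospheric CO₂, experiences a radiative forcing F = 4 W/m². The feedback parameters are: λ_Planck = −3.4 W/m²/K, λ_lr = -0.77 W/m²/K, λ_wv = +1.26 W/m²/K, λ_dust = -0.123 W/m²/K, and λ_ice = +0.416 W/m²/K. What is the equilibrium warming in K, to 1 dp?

1.5 K

Net feedback parameter λ = (−3.4) + (-0.77) + (+1.26) + (-0.123) + (+0.416) = -2.617 W/m²/K.
ΔT = −F/λ = −4/(-2.617) = 1.5 K.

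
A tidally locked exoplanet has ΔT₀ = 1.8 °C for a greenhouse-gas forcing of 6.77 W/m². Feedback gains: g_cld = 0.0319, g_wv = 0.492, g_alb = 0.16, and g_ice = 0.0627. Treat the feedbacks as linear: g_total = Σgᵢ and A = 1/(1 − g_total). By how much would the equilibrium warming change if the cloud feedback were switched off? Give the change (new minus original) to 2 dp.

-0.79 °C

Original: g = 0.7466, ΔT = 1.8/(1−0.7466) = 7.1034 °C.
Without cloud: g' = 0.7147, ΔT' = 1.8/(1−0.7147) = 6.3091 °C.
Change = 6.3091 − 7.1034 = -0.79 °C.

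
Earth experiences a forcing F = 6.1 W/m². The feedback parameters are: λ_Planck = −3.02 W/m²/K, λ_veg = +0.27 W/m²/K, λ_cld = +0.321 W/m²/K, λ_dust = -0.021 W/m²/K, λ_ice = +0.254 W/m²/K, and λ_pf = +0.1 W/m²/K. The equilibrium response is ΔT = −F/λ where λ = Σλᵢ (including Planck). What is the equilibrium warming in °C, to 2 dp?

2.91 °C

Net feedback parameter λ = (−3.02) + (+0.27) + (+0.321) + (-0.021) + (+0.254) + (+0.1) = -2.096 W/m²/K.
ΔT = −F/λ = −6.1/(-2.096) = 2.91 °C.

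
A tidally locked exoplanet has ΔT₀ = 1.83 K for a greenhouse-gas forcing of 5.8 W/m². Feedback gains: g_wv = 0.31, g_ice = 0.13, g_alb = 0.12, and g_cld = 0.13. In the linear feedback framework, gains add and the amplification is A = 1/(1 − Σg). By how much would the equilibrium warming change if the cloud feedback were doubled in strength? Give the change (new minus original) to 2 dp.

Original: g = 0.69, ΔT = 1.83/(1−0.69) = 5.9032 K.
With doubled cloud: g' = 0.82, ΔT' = 1.83/(1−0.82) = 10.1667 K.
Change = 10.1667 − 5.9032 = 4.26 K.

4.26 K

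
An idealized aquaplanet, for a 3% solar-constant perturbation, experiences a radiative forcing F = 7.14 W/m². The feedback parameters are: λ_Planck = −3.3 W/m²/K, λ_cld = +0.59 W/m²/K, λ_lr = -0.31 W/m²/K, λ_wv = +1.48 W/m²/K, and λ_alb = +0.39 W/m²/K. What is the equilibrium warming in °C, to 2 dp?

Net feedback parameter λ = (−3.3) + (+0.59) + (-0.31) + (+1.48) + (+0.39) = -1.15 W/m²/K.
ΔT = −F/λ = −7.14/(-1.15) = 6.21 °C.

6.21 °C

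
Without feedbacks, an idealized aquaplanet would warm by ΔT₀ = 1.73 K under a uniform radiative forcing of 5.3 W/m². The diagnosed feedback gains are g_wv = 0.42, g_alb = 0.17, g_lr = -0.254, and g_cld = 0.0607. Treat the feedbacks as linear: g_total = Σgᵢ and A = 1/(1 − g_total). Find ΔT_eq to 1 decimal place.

2.9 K

Total gain g = 0.42 + 0.17 − 0.254 + 0.0607 = 0.3967.
Amplification A = 1/(1 − 0.3967) = 1.658.
ΔT = 1.73 × 1.658 = 2.9 K.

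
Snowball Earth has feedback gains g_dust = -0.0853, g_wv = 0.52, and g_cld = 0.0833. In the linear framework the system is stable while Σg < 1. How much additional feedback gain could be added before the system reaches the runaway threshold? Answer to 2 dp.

Current total gain = -0.0853 + 0.52 + 0.0833 = 0.518.
Margin to runaway = 1 − 0.518 = 0.48.

0.48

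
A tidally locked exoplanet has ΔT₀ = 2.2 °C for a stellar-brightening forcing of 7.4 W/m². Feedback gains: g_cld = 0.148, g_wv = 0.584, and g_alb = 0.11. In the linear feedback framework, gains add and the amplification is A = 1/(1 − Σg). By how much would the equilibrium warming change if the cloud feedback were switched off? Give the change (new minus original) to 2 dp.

Original: g = 0.842, ΔT = 2.2/(1−0.842) = 13.9241 °C.
Without cloud: g' = 0.694, ΔT' = 2.2/(1−0.694) = 7.1895 °C.
Change = 7.1895 − 13.9241 = -6.73 °C.

-6.73 °C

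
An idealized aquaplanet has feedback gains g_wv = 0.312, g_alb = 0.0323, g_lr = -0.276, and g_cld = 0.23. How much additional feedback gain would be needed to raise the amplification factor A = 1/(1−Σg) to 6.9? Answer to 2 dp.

0.56

Current total gain = 0.2983.
Target gain for A = 6.9: g* = 1 − 1/6.9 = 0.8551.
Additional gain needed = 0.8551 − 0.2983 = 0.56.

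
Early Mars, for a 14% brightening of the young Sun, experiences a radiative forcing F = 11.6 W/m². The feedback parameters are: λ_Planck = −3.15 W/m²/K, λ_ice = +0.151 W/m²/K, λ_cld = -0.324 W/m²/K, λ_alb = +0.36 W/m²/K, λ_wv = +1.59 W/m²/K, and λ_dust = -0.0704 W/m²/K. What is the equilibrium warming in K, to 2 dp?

8.04 K

Net feedback parameter λ = (−3.15) + (+0.151) + (-0.324) + (+0.36) + (+1.59) + (-0.0704) = -1.4434 W/m²/K.
ΔT = −F/λ = −11.6/(-1.4434) = 8.04 K.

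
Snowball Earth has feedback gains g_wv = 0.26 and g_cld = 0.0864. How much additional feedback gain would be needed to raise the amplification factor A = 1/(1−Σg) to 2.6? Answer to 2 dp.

0.27

Current total gain = 0.3464.
Target gain for A = 2.6: g* = 1 − 1/2.6 = 0.6154.
Additional gain needed = 0.6154 − 0.3464 = 0.27.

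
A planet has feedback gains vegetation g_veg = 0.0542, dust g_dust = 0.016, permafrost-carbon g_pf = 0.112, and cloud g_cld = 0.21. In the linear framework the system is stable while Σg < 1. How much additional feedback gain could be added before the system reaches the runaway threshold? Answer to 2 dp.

Current total gain = 0.0542 + 0.016 + 0.112 + 0.21 = 0.3922.
Margin to runaway = 1 − 0.3922 = 0.61.

0.61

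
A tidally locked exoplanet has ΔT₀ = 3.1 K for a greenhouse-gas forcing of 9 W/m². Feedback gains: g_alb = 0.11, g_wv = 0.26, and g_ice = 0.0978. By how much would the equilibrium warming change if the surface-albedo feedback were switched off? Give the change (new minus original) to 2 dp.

-1.00 K

Original: g = 0.4678, ΔT = 3.1/(1−0.4678) = 5.8249 K.
Without surface-albedo: g' = 0.3578, ΔT' = 3.1/(1−0.3578) = 4.8272 K.
Change = 4.8272 − 5.8249 = -1.00 K.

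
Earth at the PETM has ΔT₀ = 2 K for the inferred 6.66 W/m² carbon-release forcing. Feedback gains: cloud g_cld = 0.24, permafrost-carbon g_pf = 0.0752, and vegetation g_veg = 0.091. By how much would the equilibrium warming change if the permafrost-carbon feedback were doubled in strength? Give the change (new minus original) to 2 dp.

0.49 K

Original: g = 0.4062, ΔT = 2/(1−0.4062) = 3.3681 K.
With doubled permafrost-carbon: g' = 0.4814, ΔT' = 2/(1−0.4814) = 3.8565 K.
Change = 3.8565 − 3.3681 = 0.49 K.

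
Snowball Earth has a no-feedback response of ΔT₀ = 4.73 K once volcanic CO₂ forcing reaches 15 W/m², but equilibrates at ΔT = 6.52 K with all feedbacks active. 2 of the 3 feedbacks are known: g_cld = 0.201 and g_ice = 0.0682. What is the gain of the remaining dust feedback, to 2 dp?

Amplification A = ΔT/ΔT₀ = 6.52/4.73 = 1.378.
Total gain g = 1 − 1/A = 1 − 1/1.378 = 0.2743.
Known gains sum to 0.201 + 0.0682 = 0.2692.
g_dust = 0.2743 − 0.2692 = 0.01.

0.01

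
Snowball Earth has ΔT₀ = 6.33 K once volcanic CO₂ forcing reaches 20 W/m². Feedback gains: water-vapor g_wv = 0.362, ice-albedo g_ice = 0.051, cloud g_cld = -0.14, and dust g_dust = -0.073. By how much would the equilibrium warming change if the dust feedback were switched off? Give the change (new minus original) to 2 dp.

0.79 K

Original: g = 0.2, ΔT = 6.33/(1−0.2) = 7.9125 K.
Without dust: g' = 0.273, ΔT' = 6.33/(1−0.273) = 8.7070 K.
Change = 8.7070 − 7.9125 = 0.79 K.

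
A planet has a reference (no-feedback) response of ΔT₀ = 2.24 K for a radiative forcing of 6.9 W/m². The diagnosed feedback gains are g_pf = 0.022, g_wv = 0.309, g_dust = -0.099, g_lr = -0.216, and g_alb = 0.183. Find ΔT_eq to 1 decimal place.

2.8 K

Total gain g = 0.022 + 0.309 − 0.099 − 0.216 + 0.183 = 0.199.
Amplification A = 1/(1 − 0.199) = 1.248.
ΔT = 2.24 × 1.248 = 2.8 K.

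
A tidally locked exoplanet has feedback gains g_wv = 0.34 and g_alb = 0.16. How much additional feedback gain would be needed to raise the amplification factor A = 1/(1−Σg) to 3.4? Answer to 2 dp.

Current total gain = 0.5.
Target gain for A = 3.4: g* = 1 − 1/3.4 = 0.7059.
Additional gain needed = 0.7059 − 0.5 = 0.21.

0.21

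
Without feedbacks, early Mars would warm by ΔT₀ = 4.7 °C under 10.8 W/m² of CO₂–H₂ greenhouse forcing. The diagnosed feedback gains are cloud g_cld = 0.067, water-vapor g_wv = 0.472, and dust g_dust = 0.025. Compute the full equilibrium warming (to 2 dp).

Total gain g = 0.067 + 0.472 + 0.025 = 0.564.
Amplification A = 1/(1 − 0.564) = 2.294.
ΔT = 4.7 × 2.294 = 10.78 °C.

10.78 °C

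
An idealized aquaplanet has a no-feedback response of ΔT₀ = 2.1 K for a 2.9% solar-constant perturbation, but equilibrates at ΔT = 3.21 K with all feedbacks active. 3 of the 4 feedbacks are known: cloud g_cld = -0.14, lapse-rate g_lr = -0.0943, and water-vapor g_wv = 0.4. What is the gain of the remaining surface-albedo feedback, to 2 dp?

Amplification A = ΔT/ΔT₀ = 3.21/2.1 = 1.529.
Total gain g = 1 − 1/A = 1 − 1/1.529 = 0.346.
Known gains sum to -0.14 − 0.0943 + 0.4 = 0.1657.
g_alb = 0.346 − 0.1657 = 0.18.

0.18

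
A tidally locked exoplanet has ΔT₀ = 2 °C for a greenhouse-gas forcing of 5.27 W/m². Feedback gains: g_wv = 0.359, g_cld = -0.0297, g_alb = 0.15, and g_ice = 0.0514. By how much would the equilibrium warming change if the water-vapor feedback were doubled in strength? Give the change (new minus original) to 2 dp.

Original: g = 0.5307, ΔT = 2/(1−0.5307) = 4.2617 °C.
With doubled water-vapor: g' = 0.8897, ΔT' = 2/(1−0.8897) = 18.1324 °C.
Change = 18.1324 − 4.2617 = 13.87 °C.

13.87 °C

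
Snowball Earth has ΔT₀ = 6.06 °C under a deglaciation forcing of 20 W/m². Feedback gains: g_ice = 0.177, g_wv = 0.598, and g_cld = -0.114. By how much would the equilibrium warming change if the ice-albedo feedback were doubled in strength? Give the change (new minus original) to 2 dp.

19.53 °C

Original: g = 0.661, ΔT = 6.06/(1−0.661) = 17.8761 °C.
With doubled ice-albedo: g' = 0.838, ΔT' = 6.06/(1−0.838) = 37.4074 °C.
Change = 37.4074 − 17.8761 = 19.53 °C.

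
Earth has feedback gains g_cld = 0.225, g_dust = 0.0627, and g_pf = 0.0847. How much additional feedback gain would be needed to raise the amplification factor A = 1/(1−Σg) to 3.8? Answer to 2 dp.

0.36

Current total gain = 0.3724.
Target gain for A = 3.8: g* = 1 − 1/3.8 = 0.7368.
Additional gain needed = 0.7368 − 0.3724 = 0.36.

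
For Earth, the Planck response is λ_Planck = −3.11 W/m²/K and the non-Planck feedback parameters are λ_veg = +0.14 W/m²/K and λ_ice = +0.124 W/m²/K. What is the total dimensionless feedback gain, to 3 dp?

Convert to gains: g_veg = 0.14/3.11 = 0.04502; g_ice = 0.124/3.11 = 0.03987.
Total gain g = 0.08489.

0.085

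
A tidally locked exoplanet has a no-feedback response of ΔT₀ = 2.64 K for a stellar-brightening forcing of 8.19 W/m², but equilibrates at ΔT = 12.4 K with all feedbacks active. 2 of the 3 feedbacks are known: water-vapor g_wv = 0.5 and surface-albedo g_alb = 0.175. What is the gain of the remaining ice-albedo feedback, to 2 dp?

Amplification A = ΔT/ΔT₀ = 12.4/2.64 = 4.697.
Total gain g = 1 − 1/A = 1 − 1/4.697 = 0.7871.
Known gains sum to 0.5 + 0.175 = 0.675.
g_ice = 0.7871 − 0.675 = 0.11.

0.11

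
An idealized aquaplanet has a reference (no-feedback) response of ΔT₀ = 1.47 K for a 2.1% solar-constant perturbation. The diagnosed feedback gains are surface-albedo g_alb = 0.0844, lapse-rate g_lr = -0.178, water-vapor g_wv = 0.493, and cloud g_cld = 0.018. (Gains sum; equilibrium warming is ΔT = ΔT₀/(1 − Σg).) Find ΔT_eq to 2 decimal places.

Total gain g = 0.0844 − 0.178 + 0.493 + 0.018 = 0.4174.
Amplification A = 1/(1 − 0.4174) = 1.716.
ΔT = 1.47 × 1.716 = 2.52 K.

2.52 K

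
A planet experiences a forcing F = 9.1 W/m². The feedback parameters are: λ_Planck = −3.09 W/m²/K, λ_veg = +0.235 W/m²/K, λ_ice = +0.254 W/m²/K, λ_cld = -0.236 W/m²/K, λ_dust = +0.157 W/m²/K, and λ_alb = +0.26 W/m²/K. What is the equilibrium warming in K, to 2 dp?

3.76 K

Net feedback parameter λ = (−3.09) + (+0.235) + (+0.254) + (-0.236) + (+0.157) + (+0.26) = -2.42 W/m²/K.
ΔT = −F/λ = −9.1/(-2.42) = 3.76 K.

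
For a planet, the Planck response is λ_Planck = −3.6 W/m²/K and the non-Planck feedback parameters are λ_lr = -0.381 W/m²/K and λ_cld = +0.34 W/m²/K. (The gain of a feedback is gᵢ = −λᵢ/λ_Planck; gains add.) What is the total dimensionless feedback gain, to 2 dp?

Convert to gains: g_lr = -0.381/3.6 = -0.1058; g_cld = 0.34/3.6 = 0.09444.
Total gain g = -0.01136.

-0.01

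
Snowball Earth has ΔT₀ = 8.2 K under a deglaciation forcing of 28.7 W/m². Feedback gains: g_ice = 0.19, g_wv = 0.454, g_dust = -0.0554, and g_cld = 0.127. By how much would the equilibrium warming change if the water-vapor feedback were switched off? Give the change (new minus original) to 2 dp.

-17.73 K

Original: g = 0.7156, ΔT = 8.2/(1−0.7156) = 28.8326 K.
Without water-vapor: g' = 0.2616, ΔT' = 8.2/(1−0.2616) = 11.1051 K.
Change = 11.1051 − 28.8326 = -17.73 K.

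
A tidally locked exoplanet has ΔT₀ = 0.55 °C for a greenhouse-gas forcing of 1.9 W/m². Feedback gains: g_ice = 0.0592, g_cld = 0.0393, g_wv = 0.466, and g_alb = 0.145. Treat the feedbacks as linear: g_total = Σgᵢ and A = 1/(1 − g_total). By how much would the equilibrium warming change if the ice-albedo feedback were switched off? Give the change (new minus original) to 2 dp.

-0.32 °C

Original: g = 0.7095, ΔT = 0.55/(1−0.7095) = 1.8933 °C.
Without ice-albedo: g' = 0.6503, ΔT' = 0.55/(1−0.6503) = 1.5728 °C.
Change = 1.5728 − 1.8933 = -0.32 °C.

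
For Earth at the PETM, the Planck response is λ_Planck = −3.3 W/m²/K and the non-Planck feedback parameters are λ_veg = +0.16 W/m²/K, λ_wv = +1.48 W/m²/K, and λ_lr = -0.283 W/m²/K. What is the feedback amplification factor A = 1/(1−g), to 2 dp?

1.70

Convert to gains: g_veg = 0.16/3.3 = 0.04848; g_wv = 1.48/3.3 = 0.4485; g_lr = -0.283/3.3 = -0.08576.
Total gain g = 0.41122.
A = 1/(1 − 0.41122) = 1.70.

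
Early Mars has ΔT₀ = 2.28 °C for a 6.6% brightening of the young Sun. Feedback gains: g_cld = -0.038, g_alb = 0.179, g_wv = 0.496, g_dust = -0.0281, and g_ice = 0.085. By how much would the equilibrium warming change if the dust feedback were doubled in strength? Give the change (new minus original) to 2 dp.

Original: g = 0.6939, ΔT = 2.28/(1−0.6939) = 7.4485 °C.
With doubled dust: g' = 0.6658, ΔT' = 2.28/(1−0.6658) = 6.8223 °C.
Change = 6.8223 − 7.4485 = -0.63 °C.

-0.63 °C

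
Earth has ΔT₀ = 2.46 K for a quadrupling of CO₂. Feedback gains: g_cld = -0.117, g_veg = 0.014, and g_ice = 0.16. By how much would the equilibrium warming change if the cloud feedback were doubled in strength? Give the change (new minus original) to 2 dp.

Original: g = 0.057, ΔT = 2.46/(1−0.057) = 2.6087 K.
With doubled cloud: g' = -0.06, ΔT' = 2.46/(1+0.06) = 2.3208 K.
Change = 2.3208 − 2.6087 = -0.29 K.

-0.29 K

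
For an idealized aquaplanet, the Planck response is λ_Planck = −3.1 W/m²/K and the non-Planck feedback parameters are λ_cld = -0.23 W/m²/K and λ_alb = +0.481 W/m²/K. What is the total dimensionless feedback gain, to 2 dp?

Convert to gains: g_cld = -0.23/3.1 = -0.07419; g_alb = 0.481/3.1 = 0.1552.
Total gain g = 0.08101.

0.08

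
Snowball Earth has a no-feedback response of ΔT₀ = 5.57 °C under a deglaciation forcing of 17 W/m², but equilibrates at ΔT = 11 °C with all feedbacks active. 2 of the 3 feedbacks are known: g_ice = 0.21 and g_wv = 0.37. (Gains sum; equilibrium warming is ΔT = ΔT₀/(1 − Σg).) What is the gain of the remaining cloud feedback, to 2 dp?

-0.09

Amplification A = ΔT/ΔT₀ = 11/5.57 = 1.975.
Total gain g = 1 − 1/A = 1 − 1/1.975 = 0.4937.
Known gains sum to 0.21 + 0.37 = 0.58.
g_cld = 0.4937 − 0.58 = -0.09.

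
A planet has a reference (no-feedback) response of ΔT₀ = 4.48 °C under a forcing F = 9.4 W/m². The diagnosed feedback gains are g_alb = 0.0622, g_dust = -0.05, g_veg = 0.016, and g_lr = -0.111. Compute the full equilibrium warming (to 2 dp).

4.14 °C

Total gain g = 0.0622 − 0.05 + 0.016 − 0.111 = -0.0828.
Amplification A = 1/(1 + 0.0828) = 0.9235.
ΔT = 4.48 × 0.9235 = 4.14 °C.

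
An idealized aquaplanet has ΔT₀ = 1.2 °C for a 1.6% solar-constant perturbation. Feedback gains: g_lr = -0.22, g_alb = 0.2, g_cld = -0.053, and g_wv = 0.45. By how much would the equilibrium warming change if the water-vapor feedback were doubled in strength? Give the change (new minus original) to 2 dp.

Original: g = 0.377, ΔT = 1.2/(1−0.377) = 1.9262 °C.
With doubled water-vapor: g' = 0.827, ΔT' = 1.2/(1−0.827) = 6.9364 °C.
Change = 6.9364 − 1.9262 = 5.01 °C.

5.01 °C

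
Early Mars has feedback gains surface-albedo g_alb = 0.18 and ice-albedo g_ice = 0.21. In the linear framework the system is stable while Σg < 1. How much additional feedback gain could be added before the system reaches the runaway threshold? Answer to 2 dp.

0.61

Current total gain = 0.18 + 0.21 = 0.39.
Margin to runaway = 1 − 0.39 = 0.61.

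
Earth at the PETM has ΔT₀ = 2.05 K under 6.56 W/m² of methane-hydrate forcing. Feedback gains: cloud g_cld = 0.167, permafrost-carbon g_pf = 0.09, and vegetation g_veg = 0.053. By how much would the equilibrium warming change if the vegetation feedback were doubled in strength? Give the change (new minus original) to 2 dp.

Original: g = 0.31, ΔT = 2.05/(1−0.31) = 2.9710 K.
With doubled vegetation: g' = 0.363, ΔT' = 2.05/(1−0.363) = 3.2182 K.
Change = 3.2182 − 2.9710 = 0.25 K.

0.25 K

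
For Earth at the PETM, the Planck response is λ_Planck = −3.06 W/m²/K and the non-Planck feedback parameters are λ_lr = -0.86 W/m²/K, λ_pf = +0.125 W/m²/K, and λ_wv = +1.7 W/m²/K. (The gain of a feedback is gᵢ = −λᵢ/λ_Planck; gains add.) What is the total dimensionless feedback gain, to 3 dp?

Convert to gains: g_lr = -0.86/3.06 = -0.281; g_pf = 0.125/3.06 = 0.04085; g_wv = 1.7/3.06 = 0.5556.
Total gain g = 0.31545.

0.315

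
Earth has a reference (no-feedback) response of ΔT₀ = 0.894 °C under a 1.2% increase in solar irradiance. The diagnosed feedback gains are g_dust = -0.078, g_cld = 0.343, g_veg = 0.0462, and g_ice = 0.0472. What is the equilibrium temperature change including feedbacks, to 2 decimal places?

Total gain g = -0.078 + 0.343 + 0.0462 + 0.0472 = 0.3584.
Amplification A = 1/(1 − 0.3584) = 1.559.
ΔT = 0.894 × 1.559 = 1.39 °C.

1.39 °C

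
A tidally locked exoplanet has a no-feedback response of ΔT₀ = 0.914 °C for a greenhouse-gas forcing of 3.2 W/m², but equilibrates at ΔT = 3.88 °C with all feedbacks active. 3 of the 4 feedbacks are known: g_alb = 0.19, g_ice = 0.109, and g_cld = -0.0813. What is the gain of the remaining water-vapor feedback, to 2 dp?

Amplification A = ΔT/ΔT₀ = 3.88/0.914 = 4.245.
Total gain g = 1 − 1/A = 1 − 1/4.245 = 0.7644.
Known gains sum to 0.19 + 0.109 − 0.0813 = 0.2177.
g_wv = 0.7644 − 0.2177 = 0.55.

0.55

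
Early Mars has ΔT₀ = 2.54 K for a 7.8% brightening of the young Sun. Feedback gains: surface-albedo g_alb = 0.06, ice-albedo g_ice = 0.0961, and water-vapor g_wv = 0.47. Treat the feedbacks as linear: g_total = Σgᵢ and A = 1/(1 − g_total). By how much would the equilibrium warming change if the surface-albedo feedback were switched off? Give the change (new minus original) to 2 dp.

-0.94 K

Original: g = 0.6261, ΔT = 2.54/(1−0.6261) = 6.7933 K.
Without surface-albedo: g' = 0.5661, ΔT' = 2.54/(1−0.5661) = 5.8539 K.
Change = 5.8539 − 6.7933 = -0.94 K.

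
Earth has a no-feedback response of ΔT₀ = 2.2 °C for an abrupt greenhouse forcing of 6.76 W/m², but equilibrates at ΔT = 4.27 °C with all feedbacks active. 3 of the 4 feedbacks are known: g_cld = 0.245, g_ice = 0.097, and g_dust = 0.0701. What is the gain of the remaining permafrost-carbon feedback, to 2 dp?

0.07

Amplification A = ΔT/ΔT₀ = 4.27/2.2 = 1.941.
Total gain g = 1 − 1/A = 1 − 1/1.941 = 0.4848.
Known gains sum to 0.245 + 0.097 + 0.0701 = 0.4121.
g_pf = 0.4848 − 0.4121 = 0.07.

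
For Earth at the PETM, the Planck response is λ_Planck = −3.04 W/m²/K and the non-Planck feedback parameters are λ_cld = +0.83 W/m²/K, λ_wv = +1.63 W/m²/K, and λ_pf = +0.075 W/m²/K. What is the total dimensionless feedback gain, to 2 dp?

0.83

Convert to gains: g_cld = 0.83/3.04 = 0.273; g_wv = 1.63/3.04 = 0.5362; g_pf = 0.075/3.04 = 0.02467.
Total gain g = 0.83387.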